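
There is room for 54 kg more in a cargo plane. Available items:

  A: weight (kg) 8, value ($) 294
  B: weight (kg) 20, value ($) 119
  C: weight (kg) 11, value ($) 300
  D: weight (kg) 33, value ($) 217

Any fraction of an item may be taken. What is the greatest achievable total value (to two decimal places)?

Greedy by value/weight ratio, highest first.
Ratios (sorted): A 36.75, C 27.27, D 6.58, B 5.95
take A (8 @ 294); take C (11 @ 300); take D (33 @ 217); take 2/20 of B → 11.90. Capacity used 54/54.
Total value = 822.90

822.90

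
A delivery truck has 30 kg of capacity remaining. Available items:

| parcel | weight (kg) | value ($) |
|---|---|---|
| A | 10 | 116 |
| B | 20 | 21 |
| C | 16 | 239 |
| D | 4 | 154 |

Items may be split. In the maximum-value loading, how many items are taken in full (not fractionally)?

Sort by value per unit weight and fill in that order.
Ratios (sorted): D 38.50, C 14.94, A 11.60, B 1.05
take D (4 @ 154); take C (16 @ 239); take A (10 @ 116). Capacity used 30/30.
3 item(s) taken whole.

3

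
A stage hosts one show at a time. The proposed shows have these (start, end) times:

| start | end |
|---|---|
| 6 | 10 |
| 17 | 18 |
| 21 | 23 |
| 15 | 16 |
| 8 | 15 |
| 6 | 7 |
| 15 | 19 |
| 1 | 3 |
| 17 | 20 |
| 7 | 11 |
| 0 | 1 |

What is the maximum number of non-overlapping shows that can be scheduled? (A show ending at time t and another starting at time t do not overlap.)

Greedy by earliest finish: after sorting by end time, pick each interval compatible with the last pick.
Sorted by end: (0,1)  (1,3)  (6,7)  (6,10)  (7,11)  (8,15)  (15,16)  (17,18)  (15,19)  (17,20)  (21,23)
take (0,1); take (1,3); take (6,7); take (7,11); take (15,16); take (17,18); take (21,23).
Selected 7 shows.

7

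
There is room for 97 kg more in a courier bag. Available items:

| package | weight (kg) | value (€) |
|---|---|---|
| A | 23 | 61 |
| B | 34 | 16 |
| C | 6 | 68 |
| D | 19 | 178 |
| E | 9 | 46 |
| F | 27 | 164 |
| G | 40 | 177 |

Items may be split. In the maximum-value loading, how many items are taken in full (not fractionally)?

4

Order: C (68/6=11.33) > D (178/19=9.37) > F (164/27=6.07) > E (46/9=5.11) > G (177/40=4.42) > A (61/23=2.65) > B (16/34=0.47)
Fill: take C (6 @ 68) → take D (19 @ 178) → take F (27 @ 164) → take E (9 @ 46) → take 36/40 of G → 159.30; 97/97 used.
4 item(s) taken whole; one partial (take 36/40 of G).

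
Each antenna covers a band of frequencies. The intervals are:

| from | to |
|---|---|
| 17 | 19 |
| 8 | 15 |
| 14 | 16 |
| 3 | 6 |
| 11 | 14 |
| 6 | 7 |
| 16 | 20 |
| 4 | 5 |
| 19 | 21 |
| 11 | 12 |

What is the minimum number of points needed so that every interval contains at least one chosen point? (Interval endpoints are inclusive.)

5

Process intervals by earliest right end; each time one isn't hit yet, stab at its right endpoint.
Sorted: [4,5] [3,6] [6,7] [11,12] [11,14] [8,15] [14,16] [17,19] [16,20] [19,21]
{[4,5],[3,6]} hit by 5; {[6,7]} hit by 7; {[11,12],[11,14],[8,15]} hit by 12; {[14,16]} hit by 16; {[17,19],[16,20],[19,21]} hit by 19.
Points: 5, 7, 12, 16, 19 (5 total).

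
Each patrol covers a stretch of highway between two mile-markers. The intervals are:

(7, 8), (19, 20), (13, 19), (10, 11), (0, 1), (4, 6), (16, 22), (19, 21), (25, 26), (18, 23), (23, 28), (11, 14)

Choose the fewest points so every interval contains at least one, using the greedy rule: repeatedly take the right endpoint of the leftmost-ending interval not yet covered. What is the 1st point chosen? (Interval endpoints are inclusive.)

Sort by right endpoint; whenever an interval is uncovered, place a point at its right end.
By right end: [0,1]  [4,6]  [7,8]  [10,11]  [11,14]  [13,19]  [19,20]  [19,21]  [16,22]  [18,23]  [25,26]  [23,28]
[0,1] uncovered → point at 1; [4,6] uncovered → point at 6; [7,8] uncovered → point at 8; [10,11] uncovered → point at 11; [13,19] uncovered → point at 19; [25,26] uncovered → point at 26.
Points: 1, 6, 8, 11, 19, 26 (6 total).

1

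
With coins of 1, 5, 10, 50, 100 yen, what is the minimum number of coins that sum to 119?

Use the largest denomination that fits, subtract, and repeat.
119 = 1×100 + 1×10 + 1×5 + 4×1
Total coins = 1 + 1 + 1 + 4 = 7

7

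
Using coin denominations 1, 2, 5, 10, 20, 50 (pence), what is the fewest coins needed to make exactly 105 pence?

3

Use the largest denomination that fits, subtract, and repeat.
105 − 2×50→5 − 1×5→0
Total coins = 2 + 1 = 3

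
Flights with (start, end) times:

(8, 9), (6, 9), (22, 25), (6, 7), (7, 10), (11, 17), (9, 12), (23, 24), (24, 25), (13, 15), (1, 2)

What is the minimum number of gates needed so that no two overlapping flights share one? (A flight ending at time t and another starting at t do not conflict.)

Events (time:±→running): 1:+→1 2:-→0 6:+→1 6:+→2 7:-→1 7:+→2 8:+→3 … peak 3.

3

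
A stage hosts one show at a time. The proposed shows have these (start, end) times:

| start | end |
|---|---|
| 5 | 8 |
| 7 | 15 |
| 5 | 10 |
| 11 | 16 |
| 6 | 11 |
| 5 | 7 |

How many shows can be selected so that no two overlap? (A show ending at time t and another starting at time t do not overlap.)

Greedy by earliest finish: after sorting by end time, pick each interval compatible with the last pick.
Sorted by end: (5,7)  (5,8)  (5,10)  (6,11)  (7,15)  (11,16)
take (5,7); skip (5,10); take (7,15); skip (11,16).
Selected 2 shows.

2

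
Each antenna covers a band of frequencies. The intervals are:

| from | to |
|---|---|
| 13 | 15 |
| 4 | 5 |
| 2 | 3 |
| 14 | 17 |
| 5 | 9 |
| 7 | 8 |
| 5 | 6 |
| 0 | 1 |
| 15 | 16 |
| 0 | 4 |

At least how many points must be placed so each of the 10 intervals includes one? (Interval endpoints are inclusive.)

Process intervals by earliest right end; each time one isn't hit yet, stab at its right endpoint.
By right end: [0,1]  [2,3]  [0,4]  [4,5]  [5,6]  [7,8]  [5,9]  [13,15]  [15,16]  [14,17]
[0,1] uncovered → point at 1; [2,3] uncovered → point at 3; [4,5] uncovered → point at 5; [7,8] uncovered → point at 8; [13,15] uncovered → point at 15.
Points: 1, 3, 5, 8, 15 (5 total).

5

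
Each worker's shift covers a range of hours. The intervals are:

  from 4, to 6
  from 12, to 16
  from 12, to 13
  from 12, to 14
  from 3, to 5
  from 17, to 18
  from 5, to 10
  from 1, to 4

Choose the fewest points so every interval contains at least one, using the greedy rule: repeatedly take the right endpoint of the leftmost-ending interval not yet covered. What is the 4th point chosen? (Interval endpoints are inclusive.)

Sort by right endpoint; whenever an interval is uncovered, place a point at its right end.
By right end: [1,4]  [3,5]  [4,6]  [5,10]  [12,13]  [12,14]  [12,16]  [17,18]
[1,4] uncovered → point at 4; [5,10] uncovered → point at 10; [12,13] uncovered → point at 13; [17,18] uncovered → point at 18.
Points: 4, 10, 13, 18 (4 total).

18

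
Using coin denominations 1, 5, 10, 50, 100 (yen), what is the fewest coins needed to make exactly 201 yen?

3

Greedy: take as many of the largest coin as possible, then repeat with the remainder.
201 − 2×100→1 − 1×1→0
Total coins = 2 + 1 = 3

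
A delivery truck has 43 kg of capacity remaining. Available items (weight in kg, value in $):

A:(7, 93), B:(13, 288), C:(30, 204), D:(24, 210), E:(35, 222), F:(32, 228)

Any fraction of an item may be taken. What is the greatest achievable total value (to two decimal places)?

582.25

Greedy by value/weight ratio, highest first.
Order: B (288/13=22.15) > A (93/7=13.29) > D (210/24=8.75) > F (228/32=7.12) > C (204/30=6.80) > E (222/35=6.34)
Fill: take B (13 @ 288) → take A (7 @ 93) → take 23/24 of D → 201.25; 43/43 used.
Total value = 582.25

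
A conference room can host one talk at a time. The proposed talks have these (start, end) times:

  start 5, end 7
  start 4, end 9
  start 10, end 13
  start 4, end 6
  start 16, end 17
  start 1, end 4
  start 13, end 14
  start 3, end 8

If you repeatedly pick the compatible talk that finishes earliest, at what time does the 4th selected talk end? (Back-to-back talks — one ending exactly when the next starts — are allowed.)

Order by finish time; keep every interval that doesn't clash with the previous kept one.
By end time: (1,4), (4,6), (5,7), (3,8), (4,9), (10,13), (13,14), (16,17).
Pick (1,4); next start ≥ 4 → (4,6); next start ≥ 6 → (10,13); next start ≥ 13 → (13,14); next start ≥ 14 → (16,17).
Selected: (1,4) (4,6) (10,13) (13,14) (16,17)

14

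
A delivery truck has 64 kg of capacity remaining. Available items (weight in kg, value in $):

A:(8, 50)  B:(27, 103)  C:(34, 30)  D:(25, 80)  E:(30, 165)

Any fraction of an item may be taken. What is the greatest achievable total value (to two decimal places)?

Sort by value per unit weight and fill in that order.
Order: A (50/8=6.25) > E (165/30=5.50) > B (103/27=3.81) > D (80/25=3.20) > C (30/34=0.88)
Fill: take A (8 @ 50) → take E (30 @ 165) → take 26/27 of B → 99.19; 64/64 used.
Total value = 314.19

314.19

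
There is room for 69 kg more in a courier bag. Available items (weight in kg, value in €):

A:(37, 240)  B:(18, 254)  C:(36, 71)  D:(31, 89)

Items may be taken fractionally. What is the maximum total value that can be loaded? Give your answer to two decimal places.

Order: B (254/18=14.11) > A (240/37=6.49) > D (89/31=2.87) > C (71/36=1.97)
Fill: take B (18 @ 254) → take A (37 @ 240) → take 14/31 of D → 40.19; 69/69 used.
Total value = 534.19

534.19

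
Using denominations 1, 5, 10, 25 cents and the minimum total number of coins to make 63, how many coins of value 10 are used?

63 = 2×25 + 1×10 + 3×1
Count of 10: 1

1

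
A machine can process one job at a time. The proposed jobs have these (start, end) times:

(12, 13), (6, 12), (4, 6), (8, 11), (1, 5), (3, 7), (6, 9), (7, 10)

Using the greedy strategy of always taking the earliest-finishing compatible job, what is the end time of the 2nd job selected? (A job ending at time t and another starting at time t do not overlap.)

By end time: (1,5), (4,6), (3,7), (6,9), (7,10), (8,11), (6,12), (12,13).
Pick (1,5); next start ≥ 5 → (6,9); next start ≥ 9 → (12,13).
Selected: (1,5) (6,9) (12,13)

9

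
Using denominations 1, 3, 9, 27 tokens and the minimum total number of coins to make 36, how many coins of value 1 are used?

Greedy: take as many of the largest coin as possible, then repeat with the remainder.
36 = 1×27 + 1×9
Count of 1: 0

0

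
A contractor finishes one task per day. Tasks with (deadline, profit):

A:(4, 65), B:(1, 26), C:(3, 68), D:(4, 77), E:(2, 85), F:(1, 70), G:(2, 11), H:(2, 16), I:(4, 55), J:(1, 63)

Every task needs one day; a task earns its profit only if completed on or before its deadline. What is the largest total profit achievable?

Sort by profit descending; place each in the latest free slot ≤ its deadline.
Profit order: E=85 D=77 F=70 C=68 A=65 J=63 I=55 B=26 H=16 G=11
Assign: E→slot 2, D→slot 4, F→slot 1, C→slot 3, A skipped, J skipped, I skipped, B skipped, H skipped, G skipped.
Slots: [1:F] [2:E] [3:C] [4:D]
Profit = 70 + 85 + 68 + 77 = 300

300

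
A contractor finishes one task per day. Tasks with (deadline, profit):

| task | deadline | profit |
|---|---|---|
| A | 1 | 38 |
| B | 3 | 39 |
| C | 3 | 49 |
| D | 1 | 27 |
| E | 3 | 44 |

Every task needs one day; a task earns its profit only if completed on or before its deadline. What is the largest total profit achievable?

132

Sort by profit descending; place each in the latest free slot ≤ its deadline.
By profit: C(d3,49), E(d3,44), B(d3,39), A(d1,38), D(d1,27)
C→slot 3; E→slot 2; B→slot 1; A skipped; D skipped.
Profit = 39 + 44 + 49 = 132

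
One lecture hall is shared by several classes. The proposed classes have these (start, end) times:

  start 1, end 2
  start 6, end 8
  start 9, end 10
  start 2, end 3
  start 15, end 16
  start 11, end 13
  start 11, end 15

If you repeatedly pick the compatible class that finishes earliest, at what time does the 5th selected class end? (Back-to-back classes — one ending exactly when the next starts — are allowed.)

13

Greedy by earliest finish: after sorting by end time, pick each interval compatible with the last pick.
By end time: (1,2), (2,3), (6,8), (9,10), (11,13), (11,15), (15,16).
Pick (1,2); next start ≥ 2 → (2,3); next start ≥ 3 → (6,8); next start ≥ 8 → (9,10); next start ≥ 10 → (11,13); next start ≥ 13 → (15,16).
Selected: (1,2) (2,3) (6,8) (9,10) (11,13) (15,16)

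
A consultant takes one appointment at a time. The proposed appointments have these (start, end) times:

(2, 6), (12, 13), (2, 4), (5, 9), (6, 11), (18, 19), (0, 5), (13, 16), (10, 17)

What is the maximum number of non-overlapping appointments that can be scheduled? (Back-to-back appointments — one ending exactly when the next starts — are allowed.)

Sorted by end: (2,4)  (0,5)  (2,6)  (5,9)  (6,11)  (12,13)  (13,16)  (10,17)  (18,19)
take (2,4); skip (2,6); take (5,9); skip (6,11); take (12,13); take (13,16); take (18,19).
Selected 5 appointments.

5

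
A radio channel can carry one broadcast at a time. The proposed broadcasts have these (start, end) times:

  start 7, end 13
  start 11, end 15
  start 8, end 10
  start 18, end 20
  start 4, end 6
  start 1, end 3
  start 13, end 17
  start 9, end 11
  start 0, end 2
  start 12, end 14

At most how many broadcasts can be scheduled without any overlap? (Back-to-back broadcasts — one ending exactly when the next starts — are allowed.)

Sort by end time and greedily take each interval whose start is ≥ the last chosen end.
Sorted by end: (0,2)  (1,3)  (4,6)  (8,10)  (9,11)  (7,13)  (12,14)  (11,15)  (13,17)  (18,20)
take (0,2); skip (1,3); take (4,6); take (8,10); skip (9,11); take (12,14); skip (11,15); take (18,20).
Selected 5 broadcasts.

5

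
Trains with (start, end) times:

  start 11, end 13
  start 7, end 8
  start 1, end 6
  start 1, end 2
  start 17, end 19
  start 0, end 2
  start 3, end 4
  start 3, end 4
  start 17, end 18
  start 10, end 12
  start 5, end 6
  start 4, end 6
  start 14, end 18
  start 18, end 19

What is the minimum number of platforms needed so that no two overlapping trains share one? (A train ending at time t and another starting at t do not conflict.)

The answer is the maximum number of intervals overlapping at any instant.
starts: [0, 1, 1, 3, 3, 4, 5, 7, 10, 11, 14, 17, 17, 18]
ends:   [2, 2, 4, 4, 6, 6, 6, 8, 12, 13, 18, 18, 19, 19]
s0→1 s1→2 s1→3  — peak 3.

3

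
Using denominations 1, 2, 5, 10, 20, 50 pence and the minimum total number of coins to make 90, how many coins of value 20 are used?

90 − 1×50→40 − 2×20→0
Count of 20: 2

2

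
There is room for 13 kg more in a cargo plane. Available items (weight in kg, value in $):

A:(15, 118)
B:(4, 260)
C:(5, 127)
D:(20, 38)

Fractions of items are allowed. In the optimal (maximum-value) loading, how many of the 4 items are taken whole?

2

Greedy by value/weight ratio, highest first.
Order: B (260/4=65.00) > C (127/5=25.40) > A (118/15=7.87) > D (38/20=1.90)
Fill: take B (4 @ 260) → take C (5 @ 127) → take 4/15 of A → 31.47; 13/13 used.
2 item(s) taken whole; one partial (take 4/15 of A).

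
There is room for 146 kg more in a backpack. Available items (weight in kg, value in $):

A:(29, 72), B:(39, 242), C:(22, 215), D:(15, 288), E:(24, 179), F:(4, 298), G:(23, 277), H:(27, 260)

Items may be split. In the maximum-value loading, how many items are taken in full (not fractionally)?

6

Ratios (sorted): F 74.50, D 19.20, G 12.04, C 9.77, H 9.63, E 7.46, B 6.21, A 2.48
take F (4 @ 298); take D (15 @ 288); take G (23 @ 277); take C (22 @ 215); take H (27 @ 260); take E (24 @ 179); take 31/39 of B → 192.36. Capacity used 146/146.
6 item(s) taken whole; one partial (take 31/39 of B).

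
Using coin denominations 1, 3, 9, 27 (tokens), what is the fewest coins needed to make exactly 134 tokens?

134 = 4×27 + 2×9 + 2×3 + 2×1
Total coins = 4 + 2 + 2 + 2 = 10

10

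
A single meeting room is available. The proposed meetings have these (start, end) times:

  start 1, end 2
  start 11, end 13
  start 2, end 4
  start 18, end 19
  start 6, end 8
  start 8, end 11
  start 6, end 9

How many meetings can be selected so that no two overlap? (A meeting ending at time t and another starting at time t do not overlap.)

6

Order by finish time; keep every interval that doesn't clash with the previous kept one.
Sorted by end: (1,2)  (2,4)  (6,8)  (6,9)  (8,11)  (11,13)  (18,19)
take (1,2); take (2,4); take (6,8); take (8,11); take (11,13); take (18,19).
Selected 6 meetings.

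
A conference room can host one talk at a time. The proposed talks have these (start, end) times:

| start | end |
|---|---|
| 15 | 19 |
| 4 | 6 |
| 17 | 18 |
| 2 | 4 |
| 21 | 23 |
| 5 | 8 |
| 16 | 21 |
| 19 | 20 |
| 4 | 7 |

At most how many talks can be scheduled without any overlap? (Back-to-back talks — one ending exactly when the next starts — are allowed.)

By end time: (2,4), (4,6), (4,7), (5,8), (17,18), (15,19), (19,20), (16,21), (21,23).
Pick (2,4); next start ≥ 4 → (4,6); next start ≥ 6 → (17,18); next start ≥ 18 → (19,20); next start ≥ 20 → (21,23).
Selected 5 talks.

5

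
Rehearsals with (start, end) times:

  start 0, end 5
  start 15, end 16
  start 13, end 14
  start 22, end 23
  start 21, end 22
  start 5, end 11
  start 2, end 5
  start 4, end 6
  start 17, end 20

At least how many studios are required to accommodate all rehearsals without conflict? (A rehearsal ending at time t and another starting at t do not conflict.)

3

Events (time:±→running): 0:+→1 2:+→2 4:+→3 … peak 3.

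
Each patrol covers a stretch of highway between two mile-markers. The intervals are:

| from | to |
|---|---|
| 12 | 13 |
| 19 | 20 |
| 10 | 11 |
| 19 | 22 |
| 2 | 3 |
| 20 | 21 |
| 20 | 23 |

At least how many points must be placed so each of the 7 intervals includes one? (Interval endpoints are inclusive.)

Sort by right endpoint; whenever an interval is uncovered, place a point at its right end.
By right end: [2,3]  [10,11]  [12,13]  [19,20]  [20,21]  [19,22]  [20,23]
[2,3] uncovered → point at 3; [10,11] uncovered → point at 11; [12,13] uncovered → point at 13; [19,20] uncovered → point at 20.
Points: 3, 11, 13, 20 (4 total).

4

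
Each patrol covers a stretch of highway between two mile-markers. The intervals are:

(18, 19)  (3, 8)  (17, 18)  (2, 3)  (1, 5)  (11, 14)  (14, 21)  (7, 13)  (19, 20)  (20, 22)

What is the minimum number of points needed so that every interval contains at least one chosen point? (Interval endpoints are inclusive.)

By right end: [2,3]  [1,5]  [3,8]  [7,13]  [11,14]  [17,18]  [18,19]  [19,20]  [14,21]  [20,22]
[2,3] uncovered → point at 3; [7,13] uncovered → point at 13; [17,18] uncovered → point at 18; [19,20] uncovered → point at 20.
Points: 3, 13, 18, 20 (4 total).

4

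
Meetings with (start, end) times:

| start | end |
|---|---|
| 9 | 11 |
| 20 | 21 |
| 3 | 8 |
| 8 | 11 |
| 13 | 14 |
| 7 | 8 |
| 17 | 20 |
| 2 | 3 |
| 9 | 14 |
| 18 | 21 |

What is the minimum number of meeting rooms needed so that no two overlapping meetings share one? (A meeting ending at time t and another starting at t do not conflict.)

3

Count concurrent intervals with a sweep; the peak is the room count.
starts: [2, 3, 7, 8, 9, 9, 13, 17, 18, 20]
ends:   [3, 8, 8, 11, 11, 14, 14, 20, 21, 21]
s2→1 e3→0 s3→1 s7→2 e8→1 e8→0 s8→1 s9→2 s9→3  — peak 3.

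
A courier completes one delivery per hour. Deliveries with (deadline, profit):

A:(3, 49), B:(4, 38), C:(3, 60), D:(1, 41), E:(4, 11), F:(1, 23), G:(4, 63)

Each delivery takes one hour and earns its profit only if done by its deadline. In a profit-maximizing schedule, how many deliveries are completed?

Take jobs in profit order; each goes to the latest open slot no later than its deadline.
By profit: G(d4,63), C(d3,60), A(d3,49), D(d1,41), B(d4,38), F(d1,23), E(d4,11)
G→slot 4; C→slot 3; A→slot 2; D→slot 1; B skipped; F skipped; E skipped.
4 of 7 scheduled.

4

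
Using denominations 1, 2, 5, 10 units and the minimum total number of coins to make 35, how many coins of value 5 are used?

1

Greedy: take as many of the largest coin as possible, then repeat with the remainder.
35 − 3×10→5 − 1×5→0
Count of 5: 1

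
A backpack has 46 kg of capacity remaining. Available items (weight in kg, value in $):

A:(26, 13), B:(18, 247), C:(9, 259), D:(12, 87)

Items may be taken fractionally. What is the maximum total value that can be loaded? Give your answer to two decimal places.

Ratios (sorted): C 28.78, B 13.72, D 7.25, A 0.50
take C (9 @ 259); take B (18 @ 247); take D (12 @ 87); take 7/26 of A → 3.50. Capacity used 46/46.
Total value = 596.50

596.50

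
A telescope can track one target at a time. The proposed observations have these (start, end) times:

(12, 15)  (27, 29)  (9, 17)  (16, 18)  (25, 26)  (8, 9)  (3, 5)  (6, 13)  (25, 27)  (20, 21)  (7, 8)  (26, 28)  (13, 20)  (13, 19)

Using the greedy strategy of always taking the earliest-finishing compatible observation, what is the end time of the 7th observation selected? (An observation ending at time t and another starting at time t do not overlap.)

26

By end time: (3,5), (7,8), (8,9), (6,13), (12,15), (9,17), (16,18), (13,19), (13,20), (20,21), (25,26), (25,27), (26,28), (27,29).
Pick (3,5); next start ≥ 5 → (7,8); next start ≥ 8 → (8,9); next start ≥ 9 → (12,15); next start ≥ 15 → (16,18); next start ≥ 18 → (20,21); next start ≥ 21 → (25,26); next start ≥ 26 → (26,28).
Selected: (3,5) (7,8) (8,9) (12,15) (16,18) (20,21) (25,26) (26,28)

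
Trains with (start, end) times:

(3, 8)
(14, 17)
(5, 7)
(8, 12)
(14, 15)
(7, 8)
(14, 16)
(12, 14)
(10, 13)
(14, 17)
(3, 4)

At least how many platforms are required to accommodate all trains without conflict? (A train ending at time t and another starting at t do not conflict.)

Count concurrent intervals with a sweep; the peak is the room count.
Events (time:±→running): 3:+→1 3:+→2 4:-→1 5:+→2 7:-→1 7:+→2 8:-→1 8:-→0 8:+→1 10:+→2 12:-→1 12:+→2 13:-→1 14:-→0 14:+→1 14:+→2 14:+→3 14:+→4 … peak 4.

4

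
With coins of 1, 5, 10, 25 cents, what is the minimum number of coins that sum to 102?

Greedy: take as many of the largest coin as possible, then repeat with the remainder.
102 − 4×25→2 − 2×1→0
Total coins = 4 + 2 = 6

6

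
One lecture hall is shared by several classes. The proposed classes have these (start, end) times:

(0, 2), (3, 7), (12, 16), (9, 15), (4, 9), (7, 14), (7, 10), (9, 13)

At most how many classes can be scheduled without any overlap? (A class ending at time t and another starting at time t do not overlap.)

4

By end time: (0,2), (3,7), (4,9), (7,10), (9,13), (7,14), (9,15), (12,16).
Pick (0,2); next start ≥ 2 → (3,7); next start ≥ 7 → (7,10); next start ≥ 10 → (12,16).
Selected 4 classes.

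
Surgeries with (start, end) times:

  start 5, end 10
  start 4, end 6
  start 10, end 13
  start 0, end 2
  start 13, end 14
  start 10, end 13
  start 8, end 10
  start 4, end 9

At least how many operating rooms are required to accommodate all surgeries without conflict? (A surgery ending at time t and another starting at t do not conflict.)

The answer is the maximum number of intervals overlapping at any instant.
Events (time:±→running): 0:+→1 2:-→0 4:+→1 4:+→2 5:+→3 … peak 3.

3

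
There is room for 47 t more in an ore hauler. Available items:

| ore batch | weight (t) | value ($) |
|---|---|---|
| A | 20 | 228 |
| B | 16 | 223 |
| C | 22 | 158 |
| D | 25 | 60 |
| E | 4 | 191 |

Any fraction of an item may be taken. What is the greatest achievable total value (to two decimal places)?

692.27

Sort by value per unit weight and fill in that order.
Order: E (191/4=47.75) > B (223/16=13.94) > A (228/20=11.40) > C (158/22=7.18) > D (60/25=2.40)
Fill: take E (4 @ 191) → take B (16 @ 223) → take A (20 @ 228) → take 7/22 of C → 50.27; 47/47 used.
Total value = 692.27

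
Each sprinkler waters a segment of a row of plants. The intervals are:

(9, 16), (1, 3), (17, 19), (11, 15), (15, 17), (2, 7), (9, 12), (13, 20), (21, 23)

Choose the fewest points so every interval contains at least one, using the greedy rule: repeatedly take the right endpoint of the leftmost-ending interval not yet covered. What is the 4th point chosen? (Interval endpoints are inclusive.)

23

By right end: [1,3]  [2,7]  [9,12]  [11,15]  [9,16]  [15,17]  [17,19]  [13,20]  [21,23]
[1,3] uncovered → point at 3; [9,12] uncovered → point at 12; [15,17] uncovered → point at 17; [21,23] uncovered → point at 23.
Points: 3, 12, 17, 23 (4 total).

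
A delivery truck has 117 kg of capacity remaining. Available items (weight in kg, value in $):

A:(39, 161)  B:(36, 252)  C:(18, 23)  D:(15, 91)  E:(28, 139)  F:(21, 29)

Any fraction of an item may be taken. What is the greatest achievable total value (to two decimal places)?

Ratios (sorted): B 7.00, D 6.07, E 4.96, A 4.13, F 1.38, C 1.28
take B (36 @ 252); take D (15 @ 91); take E (28 @ 139); take 38/39 of A → 156.87. Capacity used 117/117.
Total value = 638.87

638.87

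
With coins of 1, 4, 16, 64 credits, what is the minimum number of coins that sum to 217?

7

217 − 3×64→25 − 1×16→9 − 2×4→1 − 1×1→0
Total coins = 3 + 1 + 2 + 1 = 7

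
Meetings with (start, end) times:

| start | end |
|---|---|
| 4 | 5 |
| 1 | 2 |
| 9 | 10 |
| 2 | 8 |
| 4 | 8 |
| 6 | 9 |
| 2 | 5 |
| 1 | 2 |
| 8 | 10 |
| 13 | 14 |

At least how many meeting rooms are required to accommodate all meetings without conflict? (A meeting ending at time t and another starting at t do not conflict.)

4

Count concurrent intervals with a sweep; the peak is the room count.
starts: [1, 1, 2, 2, 4, 4, 6, 8, 9, 13]
ends:   [2, 2, 5, 5, 8, 8, 9, 10, 10, 14]
s1→1 s1→2 e2→1 e2→0 s2→1 s2→2 s4→3 s4→4  — peak 4.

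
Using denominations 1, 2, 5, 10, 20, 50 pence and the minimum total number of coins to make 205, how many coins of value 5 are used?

205 − 4×50→5 − 1×5→0
Count of 5: 1

1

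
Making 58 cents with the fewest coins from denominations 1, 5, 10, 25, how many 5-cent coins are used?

Greedy: take as many of the largest coin as possible, then repeat with the remainder.
58 − 2×25→8 − 1×5→3 − 3×1→0
Count of 5: 1

1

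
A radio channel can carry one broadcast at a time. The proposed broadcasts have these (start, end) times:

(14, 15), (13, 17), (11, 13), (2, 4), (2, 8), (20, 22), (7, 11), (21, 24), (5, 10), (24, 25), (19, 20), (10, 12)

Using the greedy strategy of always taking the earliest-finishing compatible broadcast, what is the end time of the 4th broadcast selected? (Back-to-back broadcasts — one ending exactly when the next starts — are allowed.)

Sort by end time and greedily take each interval whose start is ≥ the last chosen end.
By end time: (2,4), (2,8), (5,10), (7,11), (10,12), (11,13), (14,15), (13,17), (19,20), (20,22), (21,24), (24,25).
Pick (2,4); next start ≥ 4 → (5,10); next start ≥ 10 → (10,12); next start ≥ 12 → (14,15); next start ≥ 15 → (19,20); next start ≥ 20 → (20,22); next start ≥ 22 → (24,25).
Selected: (2,4) (5,10) (10,12) (14,15) (19,20) (20,22) (24,25)

15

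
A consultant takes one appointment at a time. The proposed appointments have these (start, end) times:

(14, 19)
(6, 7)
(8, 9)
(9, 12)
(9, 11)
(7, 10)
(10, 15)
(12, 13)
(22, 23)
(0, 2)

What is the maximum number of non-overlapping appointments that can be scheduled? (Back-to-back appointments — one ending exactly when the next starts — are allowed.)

Greedy by earliest finish: after sorting by end time, pick each interval compatible with the last pick.
By end time: (0,2), (6,7), (8,9), (7,10), (9,11), (9,12), (12,13), (10,15), (14,19), (22,23).
Pick (0,2); next start ≥ 2 → (6,7); next start ≥ 7 → (8,9); next start ≥ 9 → (9,11); next start ≥ 11 → (12,13); next start ≥ 13 → (14,19); next start ≥ 19 → (22,23).
Selected 7 appointments.

7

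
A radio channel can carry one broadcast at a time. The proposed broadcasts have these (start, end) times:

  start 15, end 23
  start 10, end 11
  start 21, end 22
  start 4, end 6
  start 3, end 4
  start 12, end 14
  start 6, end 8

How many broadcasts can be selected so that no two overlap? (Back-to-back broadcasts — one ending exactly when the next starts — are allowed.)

By end time: (3,4), (4,6), (6,8), (10,11), (12,14), (21,22), (15,23).
Pick (3,4); next start ≥ 4 → (4,6); next start ≥ 6 → (6,8); next start ≥ 8 → (10,11); next start ≥ 11 → (12,14); next start ≥ 14 → (21,22).
Selected 6 broadcasts.

6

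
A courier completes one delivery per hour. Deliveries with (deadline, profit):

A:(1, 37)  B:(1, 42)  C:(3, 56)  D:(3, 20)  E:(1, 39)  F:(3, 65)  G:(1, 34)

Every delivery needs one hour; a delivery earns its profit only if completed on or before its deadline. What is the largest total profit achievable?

163

Take jobs in profit order; each goes to the latest open slot no later than its deadline.
By profit: F(d3,65), C(d3,56), B(d1,42), E(d1,39), A(d1,37), G(d1,34), D(d3,20)
F→slot 3; C→slot 2; B→slot 1; E skipped; A skipped; G skipped; D skipped.
Profit = 42 + 56 + 65 = 163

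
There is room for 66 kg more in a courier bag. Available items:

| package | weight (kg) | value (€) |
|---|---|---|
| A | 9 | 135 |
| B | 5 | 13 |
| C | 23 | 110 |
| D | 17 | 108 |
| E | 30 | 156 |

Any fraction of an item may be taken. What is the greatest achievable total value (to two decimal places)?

Ratios (sorted): A 15.00, D 6.35, E 5.20, C 4.78, B 2.60
take A (9 @ 135); take D (17 @ 108); take E (30 @ 156); take 10/23 of C → 47.83. Capacity used 66/66.
Total value = 446.83

446.83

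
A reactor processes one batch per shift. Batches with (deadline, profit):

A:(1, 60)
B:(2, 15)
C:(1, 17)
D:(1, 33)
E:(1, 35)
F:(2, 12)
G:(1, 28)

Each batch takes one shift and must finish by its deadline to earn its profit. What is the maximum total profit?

75

Sort by profit descending; place each in the latest free slot ≤ its deadline.
Profit order: A=60 E=35 D=33 G=28 C=17 B=15 F=12
Assign: A→slot 1, E skipped, D skipped, G skipped, C skipped, B→slot 2, F skipped.
Slots: [1:A] [2:B]
Profit = 60 + 15 = 75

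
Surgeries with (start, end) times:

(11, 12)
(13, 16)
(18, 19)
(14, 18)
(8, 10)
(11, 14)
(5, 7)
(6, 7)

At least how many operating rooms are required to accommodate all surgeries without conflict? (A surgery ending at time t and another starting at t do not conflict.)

2

The answer is the maximum number of intervals overlapping at any instant.
Events (time:±→running): 5:+→1 6:+→2 … peak 2.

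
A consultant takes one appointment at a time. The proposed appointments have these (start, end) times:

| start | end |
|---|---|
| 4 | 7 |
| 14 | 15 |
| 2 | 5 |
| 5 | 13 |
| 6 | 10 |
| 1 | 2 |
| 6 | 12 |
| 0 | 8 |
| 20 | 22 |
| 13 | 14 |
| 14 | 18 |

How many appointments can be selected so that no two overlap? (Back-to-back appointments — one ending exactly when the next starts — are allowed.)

6

Sort by end time and greedily take each interval whose start is ≥ the last chosen end.
Sorted by end: (1,2)  (2,5)  (4,7)  (0,8)  (6,10)  (6,12)  (5,13)  (13,14)  (14,15)  (14,18)  (20,22)
take (1,2); take (2,5); skip (0,8); take (6,10); take (13,14); take (14,15); take (20,22).
Selected 6 appointments.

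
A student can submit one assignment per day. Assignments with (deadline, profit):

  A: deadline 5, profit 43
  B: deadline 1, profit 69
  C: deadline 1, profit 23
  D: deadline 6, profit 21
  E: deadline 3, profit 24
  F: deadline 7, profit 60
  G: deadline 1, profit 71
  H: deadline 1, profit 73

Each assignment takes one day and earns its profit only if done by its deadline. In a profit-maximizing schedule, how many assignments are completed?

5

Sort by profit descending; place each in the latest free slot ≤ its deadline.
Profit order: H=73 G=71 B=69 F=60 A=43 E=24 C=23 D=21
Assign: H→slot 1, G skipped, B skipped, F→slot 7, A→slot 5, E→slot 3, C skipped, D→slot 6.
Slots: [1:H] [3:E] [5:A] [6:D] [7:F]
5 of 8 scheduled.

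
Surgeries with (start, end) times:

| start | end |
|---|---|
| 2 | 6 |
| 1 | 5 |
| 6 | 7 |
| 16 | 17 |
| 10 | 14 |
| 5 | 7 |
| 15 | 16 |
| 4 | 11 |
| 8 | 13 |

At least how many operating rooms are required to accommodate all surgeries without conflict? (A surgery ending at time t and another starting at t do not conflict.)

The answer is the maximum number of intervals overlapping at any instant.
starts: [1, 2, 4, 5, 6, 8, 10, 15, 16]
ends:   [5, 6, 7, 7, 11, 13, 14, 16, 17]
s1→1 s2→2 s4→3  — peak 3.

3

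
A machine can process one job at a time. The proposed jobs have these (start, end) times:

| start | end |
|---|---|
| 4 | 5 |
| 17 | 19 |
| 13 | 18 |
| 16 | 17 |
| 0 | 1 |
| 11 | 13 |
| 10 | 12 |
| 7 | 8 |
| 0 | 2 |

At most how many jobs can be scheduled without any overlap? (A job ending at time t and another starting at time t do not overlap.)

Order by finish time; keep every interval that doesn't clash with the previous kept one.
By end time: (0,1), (0,2), (4,5), (7,8), (10,12), (11,13), (16,17), (13,18), (17,19).
Pick (0,1); next start ≥ 1 → (4,5); next start ≥ 5 → (7,8); next start ≥ 8 → (10,12); next start ≥ 12 → (16,17); next start ≥ 17 → (17,19).
Selected 6 jobs.

6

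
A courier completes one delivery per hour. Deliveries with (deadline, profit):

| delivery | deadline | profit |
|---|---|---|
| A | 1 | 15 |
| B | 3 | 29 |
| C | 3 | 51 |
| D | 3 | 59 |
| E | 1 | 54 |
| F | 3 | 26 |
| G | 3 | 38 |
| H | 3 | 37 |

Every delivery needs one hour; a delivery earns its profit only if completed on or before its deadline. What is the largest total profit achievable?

Sort by profit descending; place each in the latest free slot ≤ its deadline.
By profit: D(d3,59), E(d1,54), C(d3,51), G(d3,38), H(d3,37), B(d3,29), F(d3,26), A(d1,15)
D→slot 3; E→slot 1; C→slot 2; G skipped; H skipped; B skipped; F skipped; A skipped.
Profit = 54 + 51 + 59 = 164

164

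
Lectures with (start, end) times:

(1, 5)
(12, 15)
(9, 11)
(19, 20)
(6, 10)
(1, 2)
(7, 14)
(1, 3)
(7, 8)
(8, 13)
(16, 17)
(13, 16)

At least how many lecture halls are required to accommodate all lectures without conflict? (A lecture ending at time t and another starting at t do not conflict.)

4

The answer is the maximum number of intervals overlapping at any instant.
starts: [1, 1, 1, 6, 7, 7, 8, 9, 12, 13, 16, 19]
ends:   [2, 3, 5, 8, 10, 11, 13, 14, 15, 16, 17, 20]
s1→1 s1→2 s1→3 e2→2 e3→1 e5→0 s6→1 s7→2 s7→3 e8→2 s8→3 s9→4  — peak 4.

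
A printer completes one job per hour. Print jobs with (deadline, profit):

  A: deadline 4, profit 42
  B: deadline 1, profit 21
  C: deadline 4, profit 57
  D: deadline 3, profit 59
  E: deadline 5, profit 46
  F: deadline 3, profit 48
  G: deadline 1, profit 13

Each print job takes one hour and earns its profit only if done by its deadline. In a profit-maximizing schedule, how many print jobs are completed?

5

By profit: D(d3,59), C(d4,57), F(d3,48), E(d5,46), A(d4,42), B(d1,21), G(d1,13)
D→slot 3; C→slot 4; F→slot 2; E→slot 5; A→slot 1; B skipped; G skipped.
5 of 7 scheduled.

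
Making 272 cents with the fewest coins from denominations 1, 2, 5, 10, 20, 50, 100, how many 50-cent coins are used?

1

272 = 2×100 + 1×50 + 1×20 + 1×2
Count of 50: 1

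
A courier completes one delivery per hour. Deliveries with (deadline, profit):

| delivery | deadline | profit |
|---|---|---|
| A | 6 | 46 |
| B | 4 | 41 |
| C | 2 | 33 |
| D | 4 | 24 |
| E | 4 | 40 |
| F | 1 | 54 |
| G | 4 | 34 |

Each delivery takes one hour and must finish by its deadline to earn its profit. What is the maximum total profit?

215

Sort by profit descending; place each in the latest free slot ≤ its deadline.
Profit order: F=54 A=46 B=41 E=40 G=34 C=33 D=24
Assign: F→slot 1, A→slot 6, B→slot 4, E→slot 3, G→slot 2, C skipped, D skipped.
Slots: [1:F] [2:G] [3:E] [4:B] [6:A]
Profit = 54 + 34 + 40 + 41 + 46 = 215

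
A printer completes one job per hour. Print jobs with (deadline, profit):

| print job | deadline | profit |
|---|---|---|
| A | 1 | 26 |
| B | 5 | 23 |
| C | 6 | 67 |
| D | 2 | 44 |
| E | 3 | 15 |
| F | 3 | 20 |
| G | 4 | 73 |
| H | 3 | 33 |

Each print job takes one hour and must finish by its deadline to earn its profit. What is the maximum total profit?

266

Sort by profit descending; place each in the latest free slot ≤ its deadline.
By profit: G(d4,73), C(d6,67), D(d2,44), H(d3,33), A(d1,26), B(d5,23), F(d3,20), E(d3,15)
G→slot 4; C→slot 6; D→slot 2; H→slot 3; A→slot 1; B→slot 5; F skipped; E skipped.
Profit = 26 + 44 + 33 + 73 + 23 + 67 = 266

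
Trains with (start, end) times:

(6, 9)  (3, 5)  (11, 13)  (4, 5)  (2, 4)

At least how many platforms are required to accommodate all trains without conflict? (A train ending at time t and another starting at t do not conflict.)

2

The answer is the maximum number of intervals overlapping at any instant.
Events (time:±→running): 2:+→1 3:+→2 … peak 2.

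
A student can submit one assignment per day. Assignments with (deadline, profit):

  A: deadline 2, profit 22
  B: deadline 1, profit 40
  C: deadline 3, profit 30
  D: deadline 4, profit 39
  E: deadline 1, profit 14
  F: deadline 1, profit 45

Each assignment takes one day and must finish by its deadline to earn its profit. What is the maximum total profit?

136

Take jobs in profit order; each goes to the latest open slot no later than its deadline.
Profit order: F=45 B=40 D=39 C=30 A=22 E=14
Assign: F→slot 1, B skipped, D→slot 4, C→slot 3, A→slot 2, E skipped.
Slots: [1:F] [2:A] [3:C] [4:D]
Profit = 45 + 22 + 30 + 39 = 136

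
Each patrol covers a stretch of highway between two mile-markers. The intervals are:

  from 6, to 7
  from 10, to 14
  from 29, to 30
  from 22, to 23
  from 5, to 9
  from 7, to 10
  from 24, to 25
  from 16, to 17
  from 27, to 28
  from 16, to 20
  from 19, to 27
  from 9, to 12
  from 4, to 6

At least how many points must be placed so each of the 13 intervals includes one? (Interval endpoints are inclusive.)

7

By right end: [4,6]  [6,7]  [5,9]  [7,10]  [9,12]  [10,14]  [16,17]  [16,20]  [22,23]  [24,25]  [19,27]  [27,28]  [29,30]
[4,6] uncovered → point at 6; [7,10] uncovered → point at 10; [16,17] uncovered → point at 17; [22,23] uncovered → point at 23; [24,25] uncovered → point at 25; [27,28] uncovered → point at 28; [29,30] uncovered → point at 30.
Points: 6, 10, 17, 23, 25, 28, 30 (7 total).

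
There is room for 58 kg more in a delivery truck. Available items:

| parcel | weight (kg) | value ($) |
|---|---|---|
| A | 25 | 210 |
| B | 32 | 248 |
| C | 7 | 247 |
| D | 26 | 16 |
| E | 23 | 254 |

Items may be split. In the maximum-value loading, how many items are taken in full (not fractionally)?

Order: C (247/7=35.29) > E (254/23=11.04) > A (210/25=8.40) > B (248/32=7.75) > D (16/26=0.62)
Fill: take C (7 @ 247) → take E (23 @ 254) → take A (25 @ 210) → take 3/32 of B → 23.25; 58/58 used.
3 item(s) taken whole; one partial (take 3/32 of B).

3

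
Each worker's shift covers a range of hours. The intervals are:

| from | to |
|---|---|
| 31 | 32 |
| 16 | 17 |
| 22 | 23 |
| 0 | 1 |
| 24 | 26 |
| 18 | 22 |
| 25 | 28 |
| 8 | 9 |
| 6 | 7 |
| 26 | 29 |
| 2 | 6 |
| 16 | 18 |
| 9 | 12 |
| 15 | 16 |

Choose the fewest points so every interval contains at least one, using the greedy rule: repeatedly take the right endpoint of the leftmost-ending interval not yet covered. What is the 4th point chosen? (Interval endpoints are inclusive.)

16

Process intervals by earliest right end; each time one isn't hit yet, stab at its right endpoint.
By right end: [0,1]  [2,6]  [6,7]  [8,9]  [9,12]  [15,16]  [16,17]  [16,18]  [18,22]  [22,23]  [24,26]  [25,28]  [26,29]  [31,32]
[0,1] uncovered → point at 1; [2,6] uncovered → point at 6; [8,9] uncovered → point at 9; [15,16] uncovered → point at 16; [18,22] uncovered → point at 22; [24,26] uncovered → point at 26; [31,32] uncovered → point at 32.
Points: 1, 6, 9, 16, 22, 26, 32 (7 total).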